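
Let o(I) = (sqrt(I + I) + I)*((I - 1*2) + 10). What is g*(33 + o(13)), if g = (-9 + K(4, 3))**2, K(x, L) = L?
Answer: 11016 + 756*sqrt(26) ≈ 14871.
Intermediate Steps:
o(I) = (8 + I)*(I + sqrt(2)*sqrt(I)) (o(I) = (sqrt(2*I) + I)*((I - 2) + 10) = (sqrt(2)*sqrt(I) + I)*((-2 + I) + 10) = (I + sqrt(2)*sqrt(I))*(8 + I) = (8 + I)*(I + sqrt(2)*sqrt(I)))
g = 36 (g = (-9 + 3)**2 = (-6)**2 = 36)
g*(33 + o(13)) = 36*(33 + (13**2 + 8*13 + sqrt(2)*13**(3/2) + 8*sqrt(2)*sqrt(13))) = 36*(33 + (169 + 104 + sqrt(2)*(13*sqrt(13)) + 8*sqrt(26))) = 36*(33 + (169 + 104 + 13*sqrt(26) + 8*sqrt(26))) = 36*(33 + (273 + 21*sqrt(26))) = 36*(306 + 21*sqrt(26)) = 11016 + 756*sqrt(26)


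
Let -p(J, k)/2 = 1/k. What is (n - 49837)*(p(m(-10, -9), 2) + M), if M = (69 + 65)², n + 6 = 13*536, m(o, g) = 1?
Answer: -769820625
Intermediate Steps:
p(J, k) = -2/k
n = 6962 (n = -6 + 13*536 = -6 + 6968 = 6962)
M = 17956 (M = 134² = 17956)
(n - 49837)*(p(m(-10, -9), 2) + M) = (6962 - 49837)*(-2/2 + 17956) = -42875*(-2*½ + 17956) = -42875*(-1 + 17956) = -42875*17955 = -769820625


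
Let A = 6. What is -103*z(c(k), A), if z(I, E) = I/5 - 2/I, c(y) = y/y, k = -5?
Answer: 927/5 ≈ 185.40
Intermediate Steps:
c(y) = 1
z(I, E) = -2/I + I/5 (z(I, E) = I*(⅕) - 2/I = I/5 - 2/I = -2/I + I/5)
-103*z(c(k), A) = -103*(-2/1 + (⅕)*1) = -103*(-2*1 + ⅕) = -103*(-2 + ⅕) = -103*(-9/5) = 927/5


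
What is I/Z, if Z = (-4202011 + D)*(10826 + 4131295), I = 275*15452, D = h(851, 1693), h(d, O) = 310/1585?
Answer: -53881124/220698407635137 ≈ -2.4414e-7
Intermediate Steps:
h(d, O) = 62/317 (h(d, O) = 310*(1/1585) = 62/317)
D = 62/317 ≈ 0.19558
I = 4249300
Z = -5517460190878425/317 (Z = (-4202011 + 62/317)*(10826 + 4131295) = -1332037425/317*4142121 = -5517460190878425/317 ≈ -1.7405e+13)
I/Z = 4249300/(-5517460190878425/317) = 4249300*(-317/5517460190878425) = -53881124/220698407635137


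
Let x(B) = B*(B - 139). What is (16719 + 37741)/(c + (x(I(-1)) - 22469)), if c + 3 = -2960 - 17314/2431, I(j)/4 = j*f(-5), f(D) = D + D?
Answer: -6017830/3248603 ≈ -1.8524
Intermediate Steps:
f(D) = 2*D
I(j) = -40*j (I(j) = 4*(j*(2*(-5))) = 4*(j*(-10)) = 4*(-10*j) = -40*j)
x(B) = B*(-139 + B)
c = -656397/221 (c = -3 + (-2960 - 17314/2431) = -3 + (-2960 - 17314*1/2431) = -3 + (-2960 - 1574/221) = -3 - 655734/221 = -656397/221 ≈ -2970.1)
(16719 + 37741)/(c + (x(I(-1)) - 22469)) = (16719 + 37741)/(-656397/221 + ((-40*(-1))*(-139 - 40*(-1)) - 22469)) = 54460/(-656397/221 + (40*(-139 + 40) - 22469)) = 54460/(-656397/221 + (40*(-99) - 22469)) = 54460/(-656397/221 + (-3960 - 22469)) = 54460/(-656397/221 - 26429) = 54460/(-6497206/221) = 54460*(-221/6497206) = -6017830/3248603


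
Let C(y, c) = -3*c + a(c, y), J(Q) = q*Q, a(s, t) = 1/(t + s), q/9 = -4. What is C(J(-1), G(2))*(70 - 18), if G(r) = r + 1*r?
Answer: -6227/10 ≈ -622.70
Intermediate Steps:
q = -36 (q = 9*(-4) = -36)
G(r) = 2*r (G(r) = r + r = 2*r)
a(s, t) = 1/(s + t)
J(Q) = -36*Q
C(y, c) = 1/(c + y) - 3*c (C(y, c) = -3*c + 1/(c + y) = 1/(c + y) - 3*c)
C(J(-1), G(2))*(70 - 18) = ((1 - 3*2*2*(2*2 - 36*(-1)))/(2*2 - 36*(-1)))*(70 - 18) = ((1 - 3*4*(4 + 36))/(4 + 36))*52 = ((1 - 3*4*40)/40)*52 = ((1 - 480)/40)*52 = ((1/40)*(-479))*52 = -479/40*52 = -6227/10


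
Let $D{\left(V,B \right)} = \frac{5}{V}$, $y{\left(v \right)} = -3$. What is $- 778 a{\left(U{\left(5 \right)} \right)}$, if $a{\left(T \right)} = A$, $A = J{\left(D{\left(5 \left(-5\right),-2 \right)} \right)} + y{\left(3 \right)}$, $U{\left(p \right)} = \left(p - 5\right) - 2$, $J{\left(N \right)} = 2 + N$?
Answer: $\frac{4668}{5} \approx 933.6$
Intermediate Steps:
$U{\left(p \right)} = -7 + p$ ($U{\left(p \right)} = \left(-5 + p\right) - 2 = -7 + p$)
$A = - \frac{6}{5}$ ($A = \left(2 + \frac{5}{5 \left(-5\right)}\right) - 3 = \left(2 + \frac{5}{-25}\right) - 3 = \left(2 + 5 \left(- \frac{1}{25}\right)\right) - 3 = \left(2 - \frac{1}{5}\right) - 3 = \frac{9}{5} - 3 = - \frac{6}{5} \approx -1.2$)
$a{\left(T \right)} = - \frac{6}{5}$
$- 778 a{\left(U{\left(5 \right)} \right)} = \left(-778\right) \left(- \frac{6}{5}\right) = \frac{4668}{5}$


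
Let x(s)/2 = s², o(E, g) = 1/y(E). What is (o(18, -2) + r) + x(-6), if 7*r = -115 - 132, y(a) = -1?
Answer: 250/7 ≈ 35.714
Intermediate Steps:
o(E, g) = -1 (o(E, g) = 1/(-1) = -1)
r = -247/7 (r = (-115 - 132)/7 = (⅐)*(-247) = -247/7 ≈ -35.286)
x(s) = 2*s²
(o(18, -2) + r) + x(-6) = (-1 - 247/7) + 2*(-6)² = -254/7 + 2*36 = -254/7 + 72 = 250/7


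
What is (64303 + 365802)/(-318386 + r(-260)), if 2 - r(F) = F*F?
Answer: -430105/385984 ≈ -1.1143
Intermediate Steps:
r(F) = 2 - F² (r(F) = 2 - F*F = 2 - F²)
(64303 + 365802)/(-318386 + r(-260)) = (64303 + 365802)/(-318386 + (2 - 1*(-260)²)) = 430105/(-318386 + (2 - 1*67600)) = 430105/(-318386 + (2 - 67600)) = 430105/(-318386 - 67598) = 430105/(-385984) = 430105*(-1/385984) = -430105/385984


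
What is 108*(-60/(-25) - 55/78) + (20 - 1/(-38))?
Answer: 501589/2470 ≈ 203.07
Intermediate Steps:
108*(-60/(-25) - 55/78) + (20 - 1/(-38)) = 108*(-60*(-1/25) - 55*1/78) + (20 - 1*(-1/38)) = 108*(12/5 - 55/78) + (20 + 1/38) = 108*(661/390) + 761/38 = 11898/65 + 761/38 = 501589/2470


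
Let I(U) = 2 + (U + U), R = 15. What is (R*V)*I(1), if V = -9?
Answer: -540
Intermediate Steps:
I(U) = 2 + 2*U
(R*V)*I(1) = (15*(-9))*(2 + 2*1) = -135*(2 + 2) = -135*4 = -540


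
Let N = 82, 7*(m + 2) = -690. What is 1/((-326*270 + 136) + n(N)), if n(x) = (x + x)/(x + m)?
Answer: -65/5713034 ≈ -1.1377e-5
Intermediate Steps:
m = -704/7 (m = -2 + (⅐)*(-690) = -2 - 690/7 = -704/7 ≈ -100.57)
n(x) = 2*x/(-704/7 + x) (n(x) = (x + x)/(x - 704/7) = (2*x)/(-704/7 + x) = 2*x/(-704/7 + x))
1/((-326*270 + 136) + n(N)) = 1/((-326*270 + 136) + 14*82/(-704 + 7*82)) = 1/((-88020 + 136) + 14*82/(-704 + 574)) = 1/(-87884 + 14*82/(-130)) = 1/(-87884 + 14*82*(-1/130)) = 1/(-87884 - 574/65) = 1/(-5713034/65) = -65/5713034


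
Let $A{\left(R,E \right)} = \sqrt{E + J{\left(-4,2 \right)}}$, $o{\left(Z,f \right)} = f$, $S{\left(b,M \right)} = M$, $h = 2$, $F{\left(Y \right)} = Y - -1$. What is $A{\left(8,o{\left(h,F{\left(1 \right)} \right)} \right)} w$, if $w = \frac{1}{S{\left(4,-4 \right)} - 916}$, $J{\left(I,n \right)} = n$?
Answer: $- \frac{1}{460} \approx -0.0021739$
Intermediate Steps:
$F{\left(Y \right)} = 1 + Y$ ($F{\left(Y \right)} = Y + 1 = 1 + Y$)
$A{\left(R,E \right)} = \sqrt{2 + E}$ ($A{\left(R,E \right)} = \sqrt{E + 2} = \sqrt{2 + E}$)
$w = - \frac{1}{920}$ ($w = \frac{1}{-4 - 916} = \frac{1}{-920} = - \frac{1}{920} \approx -0.001087$)
$A{\left(8,o{\left(h,F{\left(1 \right)} \right)} \right)} w = \sqrt{2 + \left(1 + 1\right)} \left(- \frac{1}{920}\right) = \sqrt{2 + 2} \left(- \frac{1}{920}\right) = \sqrt{4} \left(- \frac{1}{920}\right) = 2 \left(- \frac{1}{920}\right) = - \frac{1}{460}$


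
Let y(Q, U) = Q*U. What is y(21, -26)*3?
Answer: -1638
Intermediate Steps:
y(21, -26)*3 = (21*(-26))*3 = -546*3 = -1638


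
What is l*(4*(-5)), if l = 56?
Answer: -1120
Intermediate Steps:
l*(4*(-5)) = 56*(4*(-5)) = 56*(-20) = -1120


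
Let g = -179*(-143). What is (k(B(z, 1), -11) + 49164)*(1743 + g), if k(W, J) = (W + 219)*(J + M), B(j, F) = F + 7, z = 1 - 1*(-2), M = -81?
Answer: 773175200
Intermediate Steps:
z = 3 (z = 1 + 2 = 3)
B(j, F) = 7 + F
k(W, J) = (-81 + J)*(219 + W) (k(W, J) = (W + 219)*(J - 81) = (219 + W)*(-81 + J) = (-81 + J)*(219 + W))
g = 25597
(k(B(z, 1), -11) + 49164)*(1743 + g) = ((-17739 - 81*(7 + 1) + 219*(-11) - 11*(7 + 1)) + 49164)*(1743 + 25597) = ((-17739 - 81*8 - 2409 - 11*8) + 49164)*27340 = ((-17739 - 648 - 2409 - 88) + 49164)*27340 = (-20884 + 49164)*27340 = 28280*27340 = 773175200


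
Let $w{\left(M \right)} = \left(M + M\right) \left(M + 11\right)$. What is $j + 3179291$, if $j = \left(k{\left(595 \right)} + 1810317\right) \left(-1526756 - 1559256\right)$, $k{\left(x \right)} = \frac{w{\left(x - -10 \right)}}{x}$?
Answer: $- \frac{95038885422273}{17} \approx -5.5905 \cdot 10^{12}$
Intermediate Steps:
$w{\left(M \right)} = 2 M \left(11 + M\right)$
$k{\left(x \right)} = \frac{2 \left(10 + x\right) \left(21 + x\right)}{x}$ ($k{\left(x \right)} = \frac{2 \left(x - -10\right) \left(11 + \left(x - -10\right)\right)}{x} = \frac{2 \left(x + 10\right) \left(11 + \left(x + 10\right)\right)}{x} = \frac{2 \left(10 + x\right) \left(11 + \left(10 + x\right)\right)}{x} = \frac{2 \left(10 + x\right) \left(21 + x\right)}{x}$)
$j = - \frac{95038939470220}{17}$ ($j = \left(\left(62 + 2 \cdot 595 + \frac{420}{595}\right) + 1810317\right) \left(-1526756 - 1559256\right) = \left(\left(62 + 1190 + 420 \cdot \frac{1}{595}\right) + 1810317\right) \left(-3086012\right) = \left(\left(62 + 1190 + \frac{12}{17}\right) + 1810317\right) \left(-3086012\right) = \left(\frac{21296}{17} + 1810317\right) \left(-3086012\right) = \frac{30796685}{17} \left(-3086012\right) = - \frac{95038939470220}{17} \approx -5.5905 \cdot 10^{12}$)
$j + 3179291 = - \frac{95038939470220}{17} + 3179291 = - \frac{95038885422273}{17}$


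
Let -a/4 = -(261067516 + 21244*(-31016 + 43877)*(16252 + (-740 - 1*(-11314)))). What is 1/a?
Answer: 1/29318544859600 ≈ 3.4108e-14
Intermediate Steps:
a = 29318544859600 (a = -(-84976)/(1/((-31016 + 43877)*(16252 + (-740 - 1*(-11314))) + 12289)) = -(-84976)/(1/(12861*(16252 + (-740 + 11314)) + 12289)) = -(-84976)/(1/(12861*(16252 + 10574) + 12289)) = -(-84976)/(1/(12861*26826 + 12289)) = -(-84976)/(1/(345009186 + 12289)) = -(-84976)/(1/345021475) = -(-84976)/1/345021475 = -(-84976)*345021475 = -4*(-7329636214900) = 29318544859600)
1/a = 1/29318544859600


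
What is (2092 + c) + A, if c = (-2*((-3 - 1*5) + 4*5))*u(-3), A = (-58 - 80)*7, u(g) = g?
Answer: 1198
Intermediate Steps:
A = -966 (A = -138*7 = -966)
c = 72 (c = -2*((-3 - 1*5) + 4*5)*(-3) = -2*((-3 - 5) + 20)*(-3) = -2*(-8 + 20)*(-3) = -2*12*(-3) = -24*(-3) = 72)
(2092 + c) + A = (2092 + 72) - 966 = 2164 - 966 = 1198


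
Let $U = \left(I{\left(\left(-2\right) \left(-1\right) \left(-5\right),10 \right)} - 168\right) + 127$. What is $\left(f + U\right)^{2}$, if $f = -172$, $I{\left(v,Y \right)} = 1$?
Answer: $44944$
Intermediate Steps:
$U = -40$ ($U = \left(1 - 168\right) + 127 = -167 + 127 = -40$)
$\left(f + U\right)^{2} = \left(-172 - 40\right)^{2} = \left(-212\right)^{2} = 44944$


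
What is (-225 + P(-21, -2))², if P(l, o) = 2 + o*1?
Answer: 50625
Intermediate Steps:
P(l, o) = 2 + o
(-225 + P(-21, -2))² = (-225 + (2 - 2))² = (-225 + 0)² = (-225)² = 50625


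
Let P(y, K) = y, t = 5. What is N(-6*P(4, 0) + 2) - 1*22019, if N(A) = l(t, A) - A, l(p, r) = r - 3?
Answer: -22022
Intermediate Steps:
l(p, r) = -3 + r
N(A) = -3 (N(A) = (-3 + A) - A = -3)
N(-6*P(4, 0) + 2) - 1*22019 = -3 - 1*22019 = -3 - 22019 = -22022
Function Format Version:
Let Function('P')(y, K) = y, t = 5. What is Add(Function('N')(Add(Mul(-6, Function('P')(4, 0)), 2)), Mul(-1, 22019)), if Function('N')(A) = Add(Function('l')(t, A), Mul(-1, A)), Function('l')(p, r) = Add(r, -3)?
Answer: -22022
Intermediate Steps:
Function('l')(p, r) = Add(-3, r)
Function('N')(A) = -3 (Function('N')(A) = Add(Add(-3, A), Mul(-1, A)) = -3)
Add(Function('N')(Add(Mul(-6, Function('P')(4, 0)), 2)), Mul(-1, 22019)) = Add(-3, Mul(-1, 22019)) = Add(-3, -22019) = -22022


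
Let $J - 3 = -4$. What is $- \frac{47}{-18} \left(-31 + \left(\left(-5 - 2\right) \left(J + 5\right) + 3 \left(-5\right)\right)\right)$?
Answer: $- \frac{1739}{9} \approx -193.22$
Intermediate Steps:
$J = -1$ ($J = 3 - 4 = -1$)
$- \frac{47}{-18} \left(-31 + \left(\left(-5 - 2\right) \left(J + 5\right) + 3 \left(-5\right)\right)\right) = - \frac{47}{-18} \left(-31 + \left(\left(-5 - 2\right) \left(-1 + 5\right) + 3 \left(-5\right)\right)\right) = \left(-47\right) \left(- \frac{1}{18}\right) \left(-31 - 43\right) = \frac{47 \left(-31 - 43\right)}{18} = \frac{47}{18} \left(-74\right) = - \frac{1739}{9}$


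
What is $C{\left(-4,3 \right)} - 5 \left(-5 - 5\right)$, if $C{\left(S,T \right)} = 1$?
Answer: $51$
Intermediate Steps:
$C{\left(-4,3 \right)} - 5 \left(-5 - 5\right) = 1 - 5 \left(-5 - 5\right) = 1 - -50 = 1 + 50 = 51$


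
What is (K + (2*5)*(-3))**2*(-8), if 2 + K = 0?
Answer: -8192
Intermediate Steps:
K = -2 (K = -2 + 0 = -2)
(K + (2*5)*(-3))**2*(-8) = (-2 + (2*5)*(-3))**2*(-8) = (-2 + 10*(-3))**2*(-8) = (-2 - 30)**2*(-8) = (-32)**2*(-8) = 1024*(-8) = -8192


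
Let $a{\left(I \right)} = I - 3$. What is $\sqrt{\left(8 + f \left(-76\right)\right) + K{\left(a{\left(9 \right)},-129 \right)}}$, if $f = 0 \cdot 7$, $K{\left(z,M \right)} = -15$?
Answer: $i \sqrt{7} \approx 2.6458 i$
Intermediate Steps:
$a{\left(I \right)} = -3 + I$ ($a{\left(I \right)} = I - 3 = -3 + I$)
$f = 0$
$\sqrt{\left(8 + f \left(-76\right)\right) + K{\left(a{\left(9 \right)},-129 \right)}} = \sqrt{\left(8 + 0 \left(-76\right)\right) - 15} = \sqrt{\left(8 + 0\right) - 15} = \sqrt{8 - 15} = \sqrt{-7} = i \sqrt{7}$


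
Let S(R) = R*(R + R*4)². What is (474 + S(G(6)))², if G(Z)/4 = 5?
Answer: 40189824676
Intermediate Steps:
G(Z) = 20 (G(Z) = 4*5 = 20)
S(R) = 25*R³ (S(R) = R*(R + 4*R)² = R*(5*R)² = R*(25*R²) = 25*R³)
(474 + S(G(6)))² = (474 + 25*20³)² = (474 + 25*8000)² = (474 + 200000)² = 200474² = 40189824676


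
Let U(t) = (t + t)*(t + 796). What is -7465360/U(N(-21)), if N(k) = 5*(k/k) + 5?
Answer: -186634/403 ≈ -463.11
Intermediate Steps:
N(k) = 10 (N(k) = 5*1 + 5 = 5 + 5 = 10)
U(t) = 2*t*(796 + t) (U(t) = (2*t)*(796 + t) = 2*t*(796 + t))
-7465360/U(N(-21)) = -7465360*1/(20*(796 + 10)) = -7465360/(2*10*806) = -7465360/16120 = -7465360*1/16120 = -186634/403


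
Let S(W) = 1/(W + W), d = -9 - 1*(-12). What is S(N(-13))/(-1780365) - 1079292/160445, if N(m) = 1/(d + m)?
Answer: -384306579871/57130132485 ≈ -6.7269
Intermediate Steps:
d = 3 (d = -9 + 12 = 3)
N(m) = 1/(3 + m)
S(W) = 1/(2*W)
S(N(-13))/(-1780365) - 1079292/160445 = (1/(2*(1/(3 - 13))))/(-1780365) - 1079292/160445 = (1/(2*(1/(-10))))*(-1/1780365) - 1079292*1/160445 = (1/(2*(-1/10)))*(-1/1780365) - 1079292/160445 = ((1/2)*(-10))*(-1/1780365) - 1079292/160445 = -5*(-1/1780365) - 1079292/160445 = 1/356073 - 1079292/160445 = -384306579871/57130132485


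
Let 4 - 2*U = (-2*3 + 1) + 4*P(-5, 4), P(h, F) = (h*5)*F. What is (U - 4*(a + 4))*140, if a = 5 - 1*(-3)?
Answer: 21910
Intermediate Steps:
P(h, F) = 5*F*h (P(h, F) = (5*h)*F = 5*F*h)
a = 8 (a = 5 + 3 = 8)
U = 409/2 (U = 2 - ((-2*3 + 1) + 4*(5*4*(-5)))/2 = 2 - ((-6 + 1) + 4*(-100))/2 = 2 - (-5 - 400)/2 = 2 - ½*(-405) = 2 + 405/2 = 409/2 ≈ 204.50)
(U - 4*(a + 4))*140 = (409/2 - 4*(8 + 4))*140 = (409/2 - 4*12)*140 = (409/2 - 48)*140 = (313/2)*140 = 21910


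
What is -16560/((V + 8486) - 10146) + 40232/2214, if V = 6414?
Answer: 38649772/2631339 ≈ 14.688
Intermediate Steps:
-16560/((V + 8486) - 10146) + 40232/2214 = -16560/((6414 + 8486) - 10146) + 40232/2214 = -16560/(14900 - 10146) + 40232*(1/2214) = -16560/4754 + 20116/1107 = -16560*1/4754 + 20116/1107 = -8280/2377 + 20116/1107 = 38649772/2631339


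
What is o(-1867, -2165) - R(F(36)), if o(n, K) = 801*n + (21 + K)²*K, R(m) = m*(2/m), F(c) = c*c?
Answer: -9953428909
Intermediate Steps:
F(c) = c²
R(m) = 2
o(n, K) = 801*n + K*(21 + K)²
o(-1867, -2165) - R(F(36)) = (801*(-1867) - 2165*(21 - 2165)²) - 1*2 = (-1495467 - 2165*(-2144)²) - 2 = (-1495467 - 2165*4596736) - 2 = (-1495467 - 9951933440) - 2 = -9953428907 - 2 = -9953428909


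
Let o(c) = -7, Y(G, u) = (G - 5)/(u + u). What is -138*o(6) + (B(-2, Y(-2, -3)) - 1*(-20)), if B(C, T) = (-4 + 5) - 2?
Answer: 985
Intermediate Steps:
Y(G, u) = (-5 + G)/(2*u) (Y(G, u) = (-5 + G)/((2*u)) = (-5 + G)*(1/(2*u)) = (-5 + G)/(2*u))
B(C, T) = -1 (B(C, T) = 1 - 2 = -1)
-138*o(6) + (B(-2, Y(-2, -3)) - 1*(-20)) = -138*(-7) + (-1 - 1*(-20)) = 966 + (-1 + 20) = 966 + 19 = 985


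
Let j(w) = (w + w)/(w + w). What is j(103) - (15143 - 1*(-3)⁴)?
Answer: -15061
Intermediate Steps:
j(w) = 1 (j(w) = (2*w)/((2*w)) = (2*w)*(1/(2*w)) = 1)
j(103) - (15143 - 1*(-3)⁴) = 1 - (15143 - 1*(-3)⁴) = 1 - (15143 - 1*81) = 1 - (15143 - 81) = 1 - 1*15062 = 1 - 15062 = -15061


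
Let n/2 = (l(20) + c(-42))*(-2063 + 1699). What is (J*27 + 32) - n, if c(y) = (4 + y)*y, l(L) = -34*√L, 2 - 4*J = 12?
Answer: 2323705/2 - 49504*√5 ≈ 1.0512e+6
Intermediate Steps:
J = -5/2 (J = ½ - ¼*12 = ½ - 3 = -5/2 ≈ -2.5000)
c(y) = y*(4 + y)
n = -1161888 + 49504*√5 (n = 2*((-68*√5 - 42*(4 - 42))*(-2063 + 1699)) = 2*((-68*√5 - 42*(-38))*(-364)) = 2*((-68*√5 + 1596)*(-364)) = 2*((1596 - 68*√5)*(-364)) = 2*(-580944 + 24752*√5) = -1161888 + 49504*√5 ≈ -1.0512e+6)
(J*27 + 32) - n = (-5/2*27 + 32) - (-1161888 + 49504*√5) = (-135/2 + 32) + (1161888 - 49504*√5) = -71/2 + (1161888 - 49504*√5) = 2323705/2 - 49504*√5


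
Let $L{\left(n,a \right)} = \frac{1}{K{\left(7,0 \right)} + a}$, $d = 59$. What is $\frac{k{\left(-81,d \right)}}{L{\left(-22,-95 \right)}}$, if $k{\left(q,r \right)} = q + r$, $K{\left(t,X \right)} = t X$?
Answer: $2090$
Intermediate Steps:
$K{\left(t,X \right)} = X t$
$L{\left(n,a \right)} = \frac{1}{a}$ ($L{\left(n,a \right)} = \frac{1}{0 \cdot 7 + a} = \frac{1}{0 + a} = \frac{1}{a}$)
$\frac{k{\left(-81,d \right)}}{L{\left(-22,-95 \right)}} = \frac{-81 + 59}{\frac{1}{-95}} = - \frac{22}{- \frac{1}{95}} = \left(-22\right) \left(-95\right) = 2090$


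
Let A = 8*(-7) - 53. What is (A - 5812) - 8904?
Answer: -14825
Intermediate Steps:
A = -109 (A = -56 - 53 = -109)
(A - 5812) - 8904 = (-109 - 5812) - 8904 = -5921 - 8904 = -14825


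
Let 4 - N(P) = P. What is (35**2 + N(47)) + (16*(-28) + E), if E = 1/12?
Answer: 8809/12 ≈ 734.08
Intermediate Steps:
N(P) = 4 - P
E = 1/12 ≈ 0.083333
(35**2 + N(47)) + (16*(-28) + E) = (35**2 + (4 - 1*47)) + (16*(-28) + 1/12) = (1225 + (4 - 47)) + (-448 + 1/12) = (1225 - 43) - 5375/12 = 1182 - 5375/12 = 8809/12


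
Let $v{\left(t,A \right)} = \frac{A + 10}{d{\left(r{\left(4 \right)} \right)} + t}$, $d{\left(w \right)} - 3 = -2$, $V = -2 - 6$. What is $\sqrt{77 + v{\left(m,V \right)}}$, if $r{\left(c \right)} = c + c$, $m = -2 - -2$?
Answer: $\sqrt{79} \approx 8.8882$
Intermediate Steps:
$V = -8$
$m = 0$ ($m = -2 + 2 = 0$)
$r{\left(c \right)} = 2 c$
$d{\left(w \right)} = 1$ ($d{\left(w \right)} = 3 - 2 = 1$)
$v{\left(t,A \right)} = \frac{10 + A}{1 + t}$ ($v{\left(t,A \right)} = \frac{A + 10}{1 + t} = \frac{10 + A}{1 + t}$)
$\sqrt{77 + v{\left(m,V \right)}} = \sqrt{77 + \frac{10 - 8}{1 + 0}} = \sqrt{77 + 1^{-1} \cdot 2} = \sqrt{77 + 1 \cdot 2} = \sqrt{77 + 2} = \sqrt{79}$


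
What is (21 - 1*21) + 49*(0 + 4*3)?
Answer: 588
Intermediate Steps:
(21 - 1*21) + 49*(0 + 4*3) = (21 - 21) + 49*(0 + 12) = 0 + 49*12 = 0 + 588 = 588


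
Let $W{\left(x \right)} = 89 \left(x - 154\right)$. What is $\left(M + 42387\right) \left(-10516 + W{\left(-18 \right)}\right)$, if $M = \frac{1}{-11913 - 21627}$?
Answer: $- \frac{3059412274808}{2795} \approx -1.0946 \cdot 10^{9}$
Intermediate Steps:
$W{\left(x \right)} = -13706 + 89 x$ ($W{\left(x \right)} = 89 \left(-154 + x\right) = -13706 + 89 x$)
$M = - \frac{1}{33540}$ ($M = \frac{1}{-33540} = - \frac{1}{33540} \approx -2.9815 \cdot 10^{-5}$)
$\left(M + 42387\right) \left(-10516 + W{\left(-18 \right)}\right) = \left(- \frac{1}{33540} + 42387\right) \left(-10516 + \left(-13706 + 89 \left(-18\right)\right)\right) = \frac{1421659979 \left(-10516 - 15308\right)}{33540} = \frac{1421659979}{33540} \left(-25824\right) = - \frac{3059412274808}{2795}$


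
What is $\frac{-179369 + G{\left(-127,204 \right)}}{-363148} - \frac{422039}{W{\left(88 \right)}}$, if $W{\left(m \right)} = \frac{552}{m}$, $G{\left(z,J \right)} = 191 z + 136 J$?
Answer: $- \frac{842938335317}{12528606} \approx -67281.0$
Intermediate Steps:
$G{\left(z,J \right)} = 136 J + 191 z$
$\frac{-179369 + G{\left(-127,204 \right)}}{-363148} - \frac{422039}{W{\left(88 \right)}} = \frac{-179369 + \left(136 \cdot 204 + 191 \left(-127\right)\right)}{-363148} - \frac{422039}{552 \cdot \frac{1}{88}} = \left(-179369 + \left(27744 - 24257\right)\right) \left(- \frac{1}{363148}\right) - \frac{422039}{552 \cdot \frac{1}{88}} = \left(-179369 + 3487\right) \left(- \frac{1}{363148}\right) - \frac{422039}{\frac{69}{11}} = \left(-175882\right) \left(- \frac{1}{363148}\right) - \frac{4642429}{69} = \frac{87941}{181574} - \frac{4642429}{69} = - \frac{842938335317}{12528606}$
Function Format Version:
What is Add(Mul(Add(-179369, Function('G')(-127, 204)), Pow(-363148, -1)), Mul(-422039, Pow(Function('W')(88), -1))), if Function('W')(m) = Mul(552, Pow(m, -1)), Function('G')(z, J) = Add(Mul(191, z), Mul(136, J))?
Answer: Rational(-842938335317, 12528606) ≈ -67281.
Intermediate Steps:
Function('G')(z, J) = Add(Mul(136, J), Mul(191, z))
Add(Mul(Add(-179369, Function('G')(-127, 204)), Pow(-363148, -1)), Mul(-422039, Pow(Function('W')(88), -1))) = Add(Mul(Add(-179369, Add(Mul(136, 204), Mul(191, -127))), Pow(-363148, -1)), Mul(-422039, Pow(Mul(552, Pow(88, -1)), -1))) = Add(Mul(Add(-179369, Add(27744, -24257)), Rational(-1, 363148)), Mul(-422039, Pow(Mul(552, Rational(1, 88)), -1))) = Add(Mul(Add(-179369, 3487), Rational(-1, 363148)), Mul(-422039, Pow(Rational(69, 11), -1))) = Add(Mul(-175882, Rational(-1, 363148)), Mul(-422039, Rational(11, 69))) = Add(Rational(87941, 181574), Rational(-4642429, 69)) = Rational(-842938335317, 12528606)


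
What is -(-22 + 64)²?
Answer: -1764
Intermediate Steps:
-(-22 + 64)² = -1*42² = -1*1764 = -1764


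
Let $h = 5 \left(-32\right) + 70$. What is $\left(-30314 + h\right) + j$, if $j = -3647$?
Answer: $-34051$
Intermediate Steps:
$h = -90$ ($h = -160 + 70 = -90$)
$\left(-30314 + h\right) + j = \left(-30314 - 90\right) - 3647 = -30404 - 3647 = -34051$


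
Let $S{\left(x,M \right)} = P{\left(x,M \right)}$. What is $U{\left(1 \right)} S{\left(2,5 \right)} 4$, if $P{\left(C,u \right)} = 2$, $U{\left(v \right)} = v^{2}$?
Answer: $8$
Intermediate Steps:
$S{\left(x,M \right)} = 2$
$U{\left(1 \right)} S{\left(2,5 \right)} 4 = 1^{2} \cdot 2 \cdot 4 = 1 \cdot 2 \cdot 4 = 2 \cdot 4 = 8$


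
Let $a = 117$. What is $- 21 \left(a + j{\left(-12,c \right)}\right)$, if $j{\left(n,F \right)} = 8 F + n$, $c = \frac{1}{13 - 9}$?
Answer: $-2247$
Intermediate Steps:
$c = \frac{1}{4} \approx 0.25$
$j{\left(n,F \right)} = n + 8 F$
$- 21 \left(a + j{\left(-12,c \right)}\right) = - 21 \left(117 + \left(-12 + 8 \cdot \frac{1}{4}\right)\right) = - 21 \left(117 + \left(-12 + 2\right)\right) = - 21 \left(117 - 10\right) = \left(-21\right) 107 = -2247$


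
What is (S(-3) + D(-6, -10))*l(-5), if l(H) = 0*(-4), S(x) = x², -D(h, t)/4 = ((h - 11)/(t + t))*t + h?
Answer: 0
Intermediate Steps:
D(h, t) = 22 - 6*h (D(h, t) = -4*(((h - 11)/(t + t))*t + h) = -4*(((-11 + h)/((2*t)))*t + h) = -4*(((-11 + h)*(1/(2*t)))*t + h) = -4*(((-11 + h)/(2*t))*t + h) = -4*((-11/2 + h/2) + h) = -4*(-11/2 + 3*h/2) = 22 - 6*h)
l(H) = 0
(S(-3) + D(-6, -10))*l(-5) = ((-3)² + (22 - 6*(-6)))*0 = (9 + (22 + 36))*0 = (9 + 58)*0 = 67*0 = 0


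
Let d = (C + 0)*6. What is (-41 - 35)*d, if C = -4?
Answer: 1824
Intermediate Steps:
d = -24 (d = (-4 + 0)*6 = -4*6 = -24)
(-41 - 35)*d = (-41 - 35)*(-24) = -76*(-24) = 1824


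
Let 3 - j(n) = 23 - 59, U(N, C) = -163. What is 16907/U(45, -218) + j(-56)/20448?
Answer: -115235993/1111008 ≈ -103.72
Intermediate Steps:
j(n) = 39 (j(n) = 3 - (23 - 59) = 3 - 1*(-36) = 3 + 36 = 39)
16907/U(45, -218) + j(-56)/20448 = 16907/(-163) + 39/20448 = 16907*(-1/163) + 39*(1/20448) = -16907/163 + 13/6816 = -115235993/1111008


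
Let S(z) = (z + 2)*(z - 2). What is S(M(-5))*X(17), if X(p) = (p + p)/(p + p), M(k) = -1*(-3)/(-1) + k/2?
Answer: 105/4 ≈ 26.250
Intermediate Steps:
M(k) = -3 + k/2 (M(k) = 3*(-1) + k*(½) = -3 + k/2)
X(p) = 1 (X(p) = (2*p)/((2*p)) = (2*p)*(1/(2*p)) = 1)
S(z) = (-2 + z)*(2 + z) (S(z) = (2 + z)*(-2 + z) = (-2 + z)*(2 + z))
S(M(-5))*X(17) = (-4 + (-3 + (½)*(-5))²)*1 = (-4 + (-3 - 5/2)²)*1 = (-4 + (-11/2)²)*1 = (-4 + 121/4)*1 = (105/4)*1 = 105/4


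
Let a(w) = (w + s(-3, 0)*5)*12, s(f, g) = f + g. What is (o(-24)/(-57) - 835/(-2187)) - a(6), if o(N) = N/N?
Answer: 4502860/41553 ≈ 108.36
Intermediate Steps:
o(N) = 1
a(w) = -180 + 12*w (a(w) = (w + (-3 + 0)*5)*12 = (w - 3*5)*12 = (w - 15)*12 = (-15 + w)*12 = -180 + 12*w)
(o(-24)/(-57) - 835/(-2187)) - a(6) = (1/(-57) - 835/(-2187)) - (-180 + 12*6) = (1*(-1/57) - 835*(-1/2187)) - (-180 + 72) = (-1/57 + 835/2187) - 1*(-108) = 15136/41553 + 108 = 4502860/41553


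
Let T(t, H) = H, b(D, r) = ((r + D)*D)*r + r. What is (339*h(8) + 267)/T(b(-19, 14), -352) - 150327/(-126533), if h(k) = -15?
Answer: 30115959/2024528 ≈ 14.876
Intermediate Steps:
b(D, r) = r + D*r*(D + r) (b(D, r) = ((D + r)*D)*r + r = (D*(D + r))*r + r = D*r*(D + r) + r = r + D*r*(D + r))
(339*h(8) + 267)/T(b(-19, 14), -352) - 150327/(-126533) = (339*(-15) + 267)/(-352) - 150327/(-126533) = (-5085 + 267)*(-1/352) - 150327*(-1/126533) = -4818*(-1/352) + 150327/126533 = 219/16 + 150327/126533 = 30115959/2024528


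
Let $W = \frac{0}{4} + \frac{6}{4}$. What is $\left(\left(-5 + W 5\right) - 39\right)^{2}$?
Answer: $\frac{5329}{4} \approx 1332.3$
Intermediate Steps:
$W = \frac{3}{2}$ ($W = 0 \cdot \frac{1}{4} + 6 \cdot \frac{1}{4} = 0 + \frac{3}{2} = \frac{3}{2} \approx 1.5$)
$\left(\left(-5 + W 5\right) - 39\right)^{2} = \left(\left(-5 + \frac{3}{2} \cdot 5\right) - 39\right)^{2} = \left(\left(-5 + \frac{15}{2}\right) - 39\right)^{2} = \left(\frac{5}{2} - 39\right)^{2} = \left(- \frac{73}{2}\right)^{2} = \frac{5329}{4}$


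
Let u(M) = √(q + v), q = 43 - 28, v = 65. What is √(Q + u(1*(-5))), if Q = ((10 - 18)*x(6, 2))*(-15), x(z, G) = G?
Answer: 2*√(60 + √5) ≈ 15.778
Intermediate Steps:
q = 15
u(M) = 4*√5 (u(M) = √(15 + 65) = √80 = 4*√5)
Q = 240 (Q = ((10 - 18)*2)*(-15) = -8*2*(-15) = -16*(-15) = 240)
√(Q + u(1*(-5))) = √(240 + 4*√5)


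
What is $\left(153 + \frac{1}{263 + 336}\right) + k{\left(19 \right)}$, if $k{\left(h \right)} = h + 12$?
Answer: $\frac{110217}{599} \approx 184.0$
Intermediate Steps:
$k{\left(h \right)} = 12 + h$
$\left(153 + \frac{1}{263 + 336}\right) + k{\left(19 \right)} = \left(153 + \frac{1}{263 + 336}\right) + \left(12 + 19\right) = \left(153 + \frac{1}{599}\right) + 31 = \frac{91648}{599} + 31 = \frac{110217}{599}$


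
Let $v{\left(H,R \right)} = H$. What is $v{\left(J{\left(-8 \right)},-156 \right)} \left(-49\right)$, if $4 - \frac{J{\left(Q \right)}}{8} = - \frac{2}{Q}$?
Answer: $-1470$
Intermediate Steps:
$J{\left(Q \right)} = 32 + \frac{16}{Q}$ ($J{\left(Q \right)} = 32 - 8 \left(- \frac{2}{Q}\right) = 32 + \frac{16}{Q}$)
$v{\left(J{\left(-8 \right)},-156 \right)} \left(-49\right) = \left(32 + \frac{16}{-8}\right) \left(-49\right) = \left(32 + 16 \left(- \frac{1}{8}\right)\right) \left(-49\right) = \left(32 - 2\right) \left(-49\right) = 30 \left(-49\right) = -1470$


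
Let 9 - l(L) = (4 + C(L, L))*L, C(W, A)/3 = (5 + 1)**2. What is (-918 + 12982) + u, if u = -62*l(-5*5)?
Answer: -162094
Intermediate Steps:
C(W, A) = 108 (C(W, A) = 3*(5 + 1)**2 = 3*6**2 = 3*36 = 108)
l(L) = 9 - 112*L (l(L) = 9 - (4 + 108)*L = 9 - 112*L)
u = -174158 (u = -62*(9 - (-560)*5) = -62*(9 - 112*(-25)) = -62*(9 + 2800) = -62*2809 = -174158)
(-918 + 12982) + u = (-918 + 12982) - 174158 = 12064 - 174158 = -162094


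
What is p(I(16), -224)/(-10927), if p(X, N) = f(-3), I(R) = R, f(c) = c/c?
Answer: -1/10927 ≈ -9.1516e-5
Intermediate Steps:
f(c) = 1
p(X, N) = 1
p(I(16), -224)/(-10927) = 1/(-10927) = 1*(-1/10927) = -1/10927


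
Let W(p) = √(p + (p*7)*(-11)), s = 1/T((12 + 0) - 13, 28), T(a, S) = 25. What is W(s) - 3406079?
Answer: -3406079 + 2*I*√19/5 ≈ -3.4061e+6 + 1.7436*I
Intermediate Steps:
s = 1/25 ≈ 0.040000
W(p) = 2*√19*√(-p) (W(p) = √(p + (7*p)*(-11)) = √(p - 77*p) = √(-76*p) = 2*√19*√(-p))
W(s) - 3406079 = 2*√19*√(-1*1/25) - 3406079 = 2*√19*√(-1/25) - 3406079 = 2*√19*(I/5) - 3406079 = 2*I*√19/5 - 3406079 = -3406079 + 2*I*√19/5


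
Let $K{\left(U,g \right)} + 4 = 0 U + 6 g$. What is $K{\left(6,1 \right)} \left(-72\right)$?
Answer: $-144$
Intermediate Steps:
$K{\left(U,g \right)} = -4 + 6 g$ ($K{\left(U,g \right)} = -4 + \left(0 U + 6 g\right) = -4 + \left(0 + 6 g\right) = -4 + 6 g$)
$K{\left(6,1 \right)} \left(-72\right) = \left(-4 + 6 \cdot 1\right) \left(-72\right) = \left(-4 + 6\right) \left(-72\right) = 2 \left(-72\right) = -144$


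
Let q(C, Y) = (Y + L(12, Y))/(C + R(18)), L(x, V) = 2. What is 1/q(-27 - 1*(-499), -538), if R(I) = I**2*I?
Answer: -788/67 ≈ -11.761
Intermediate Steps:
R(I) = I**3
q(C, Y) = (2 + Y)/(5832 + C) (q(C, Y) = (Y + 2)/(C + 18**3) = (2 + Y)/(C + 5832) = (2 + Y)/(5832 + C))
1/q(-27 - 1*(-499), -538) = 1/((2 - 538)/(5832 + (-27 - 1*(-499)))) = 1/(-536/(5832 + (-27 + 499))) = 1/(-536/(5832 + 472)) = 1/(-536/6304) = 1/((1/6304)*(-536)) = 1/(-67/788) = -788/67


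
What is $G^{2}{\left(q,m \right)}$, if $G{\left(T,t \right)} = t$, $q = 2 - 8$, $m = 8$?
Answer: $64$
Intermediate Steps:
$q = -6$ ($q = 2 - 8 = -6$)
$G^{2}{\left(q,m \right)} = 8^{2} = 64$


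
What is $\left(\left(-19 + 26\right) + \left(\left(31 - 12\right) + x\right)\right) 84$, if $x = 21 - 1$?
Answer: $3864$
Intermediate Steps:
$x = 20$ ($x = 21 - 1 = 20$)
$\left(\left(-19 + 26\right) + \left(\left(31 - 12\right) + x\right)\right) 84 = \left(\left(-19 + 26\right) + \left(\left(31 - 12\right) + 20\right)\right) 84 = \left(7 + \left(19 + 20\right)\right) 84 = \left(7 + 39\right) 84 = 46 \cdot 84 = 3864$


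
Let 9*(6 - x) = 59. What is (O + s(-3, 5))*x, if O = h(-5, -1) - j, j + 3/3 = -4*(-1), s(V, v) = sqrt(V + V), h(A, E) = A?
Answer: 40/9 - 5*I*sqrt(6)/9 ≈ 4.4444 - 1.3608*I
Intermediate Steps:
x = -5/9 (x = 6 - 1/9*59 = 6 - 59/9 = -5/9 ≈ -0.55556)
s(V, v) = sqrt(2)*sqrt(V) (s(V, v) = sqrt(2*V) = sqrt(2)*sqrt(V))
j = 3 (j = -1 - 4*(-1) = -1 + 4 = 3)
O = -8 (O = -5 - 1*3 = -5 - 3 = -8)
(O + s(-3, 5))*x = (-8 + sqrt(2)*sqrt(-3))*(-5/9) = (-8 + sqrt(2)*(I*sqrt(3)))*(-5/9) = (-8 + I*sqrt(6))*(-5/9) = 40/9 - 5*I*sqrt(6)/9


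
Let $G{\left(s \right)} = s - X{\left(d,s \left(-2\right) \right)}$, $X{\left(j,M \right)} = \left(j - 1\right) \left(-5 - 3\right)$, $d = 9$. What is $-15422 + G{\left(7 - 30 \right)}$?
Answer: $-15381$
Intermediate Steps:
$X{\left(j,M \right)} = 8 - 8 j$ ($X{\left(j,M \right)} = \left(-1 + j\right) \left(-8\right) = 8 - 8 j$)
$G{\left(s \right)} = 64 + s$ ($G{\left(s \right)} = s - \left(8 - 72\right) = s - -64 = s + 64 = 64 + s$)
$-15422 + G{\left(7 - 30 \right)} = -15422 + \left(64 + \left(7 - 30\right)\right) = -15422 + \left(64 - 23\right) = -15422 + 41 = -15381$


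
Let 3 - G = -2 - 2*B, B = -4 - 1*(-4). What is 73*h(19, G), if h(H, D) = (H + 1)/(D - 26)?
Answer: -1460/21 ≈ -69.524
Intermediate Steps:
B = 0 (B = -4 + 4 = 0)
G = 5 (G = 3 - (-2 - 2*0) = 3 - (-2 + 0) = 3 - 1*(-2) = 3 + 2 = 5)
h(H, D) = (1 + H)/(-26 + D)
73*h(19, G) = 73*((1 + 19)/(-26 + 5)) = 73*(20/(-21)) = 73*(-1/21*20) = 73*(-20/21) = -1460/21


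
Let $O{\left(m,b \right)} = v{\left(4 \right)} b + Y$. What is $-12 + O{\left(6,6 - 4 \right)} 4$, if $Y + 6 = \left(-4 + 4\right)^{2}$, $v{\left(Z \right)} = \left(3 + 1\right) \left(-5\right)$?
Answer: $-196$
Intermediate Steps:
$v{\left(Z \right)} = -20$ ($v{\left(Z \right)} = 4 \left(-5\right) = -20$)
$Y = -6$ ($Y = -6 + \left(-4 + 4\right)^{2} = -6 + 0^{2} = -6 + 0 = -6$)
$O{\left(m,b \right)} = -6 - 20 b$ ($O{\left(m,b \right)} = - 20 b - 6 = -6 - 20 b$)
$-12 + O{\left(6,6 - 4 \right)} 4 = -12 + \left(-6 - 20 \left(6 - 4\right)\right) 4 = -12 + \left(-6 - 40\right) 4 = -12 - 184 = -196$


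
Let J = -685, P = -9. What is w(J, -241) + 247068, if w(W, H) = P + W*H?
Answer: 412144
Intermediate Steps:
w(W, H) = -9 + H*W (w(W, H) = -9 + W*H = -9 + H*W)
w(J, -241) + 247068 = (-9 - 241*(-685)) + 247068 = (-9 + 165085) + 247068 = 165076 + 247068 = 412144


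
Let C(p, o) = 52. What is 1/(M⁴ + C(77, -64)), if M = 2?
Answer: 1/68 ≈ 0.014706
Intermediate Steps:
1/(M⁴ + C(77, -64)) = 1/(2⁴ + 52) = 1/(16 + 52) = 1/68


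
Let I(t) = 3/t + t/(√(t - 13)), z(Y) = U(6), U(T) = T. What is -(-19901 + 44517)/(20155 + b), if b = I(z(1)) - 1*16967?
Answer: -2197667248/284663047 - 590784*I*√7/284663047 ≈ -7.7202 - 0.0054909*I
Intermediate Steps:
z(Y) = 6
I(t) = 3/t + t/√(-13 + t) (I(t) = 3/t + t/(√(-13 + t)) = 3/t + t/√(-13 + t))
b = -33933/2 - 6*I*√7/7 (b = (3/6 + 6/√(-13 + 6)) - 1*16967 = (3*(⅙) + 6/√(-7)) - 16967 = (½ + 6*(-I*√7/7)) - 16967 = (½ - 6*I*√7/7) - 16967 = -33933/2 - 6*I*√7/7 ≈ -16967.0 - 2.2678*I)
-(-19901 + 44517)/(20155 + b) = -(-19901 + 44517)/(20155 + (-33933/2 - 6*I*√7/7)) = -24616/(6377/2 - 6*I*√7/7)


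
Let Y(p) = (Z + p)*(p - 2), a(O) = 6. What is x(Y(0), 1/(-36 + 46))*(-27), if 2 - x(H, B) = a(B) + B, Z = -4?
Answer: 1107/10 ≈ 110.70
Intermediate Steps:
Y(p) = (-4 + p)*(-2 + p) (Y(p) = (-4 + p)*(p - 2) = (-4 + p)*(-2 + p))
x(H, B) = -4 - B (x(H, B) = 2 - (6 + B) = 2 + (-6 - B) = -4 - B)
x(Y(0), 1/(-36 + 46))*(-27) = (-4 - 1/(-36 + 46))*(-27) = (-4 - 1/10)*(-27) = -41/10*(-27) = 1107/10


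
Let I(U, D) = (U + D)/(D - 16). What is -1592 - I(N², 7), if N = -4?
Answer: -14305/9 ≈ -1589.4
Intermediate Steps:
I(U, D) = (D + U)/(-16 + D)
-1592 - I(N², 7) = -1592 - (7 + (-4)²)/(-16 + 7) = -1592 - (7 + 16)/(-9) = -1592 - (-1)*23/9 = -1592 - 1*(-23/9) = -1592 + 23/9 = -14305/9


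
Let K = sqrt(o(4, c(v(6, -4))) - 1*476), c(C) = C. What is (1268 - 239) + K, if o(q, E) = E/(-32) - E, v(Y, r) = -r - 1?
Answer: 1029 + I*sqrt(30662)/8 ≈ 1029.0 + 21.888*I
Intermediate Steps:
v(Y, r) = -1 - r
o(q, E) = -33*E/32 (o(q, E) = E*(-1/32) - E = -E/32 - E = -33*E/32)
K = I*sqrt(30662)/8 (K = sqrt(-33*(-1 - 1*(-4))/32 - 1*476) = sqrt(-33*(-1 + 4)/32 - 476) = sqrt(-33/32*3 - 476) = sqrt(-99/32 - 476) = sqrt(-15331/32) = I*sqrt(30662)/8 ≈ 21.888*I)
(1268 - 239) + K = (1268 - 239) + I*sqrt(30662)/8 = 1029 + I*sqrt(30662)/8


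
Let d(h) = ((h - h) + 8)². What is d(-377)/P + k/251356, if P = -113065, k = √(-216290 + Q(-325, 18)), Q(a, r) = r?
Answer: -64/113065 + I*√13517/62839 ≈ -0.00056605 + 0.0018502*I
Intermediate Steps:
d(h) = 64 (d(h) = (0 + 8)² = 8² = 64)
k = 4*I*√13517 (k = √(-216290 + 18) = √(-216272) = 4*I*√13517 ≈ 465.05*I)
d(-377)/P + k/251356 = 64/(-113065) + (4*I*√13517)/251356 = 64*(-1/113065) + (4*I*√13517)*(1/251356) = -64/113065 + I*√13517/62839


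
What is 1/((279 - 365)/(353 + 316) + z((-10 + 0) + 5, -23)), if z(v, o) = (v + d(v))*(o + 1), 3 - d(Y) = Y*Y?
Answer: 669/397300 ≈ 0.0016839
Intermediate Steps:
d(Y) = 3 - Y² (d(Y) = 3 - Y*Y = 3 - Y²)
z(v, o) = (1 + o)*(3 + v - v²) (z(v, o) = (v + (3 - v²))*(o + 1) = (3 + v - v²)*(1 + o) = (1 + o)*(3 + v - v²))
1/((279 - 365)/(353 + 316) + z((-10 + 0) + 5, -23)) = 1/((279 - 365)/(353 + 316) + (3 + ((-10 + 0) + 5) - ((-10 + 0) + 5)² - 23*((-10 + 0) + 5) - 1*(-23)*(-3 + ((-10 + 0) + 5)²))) = 1/(-86/669 + (3 + (-10 + 5) - (-10 + 5)² - 23*(-10 + 5) - 1*(-23)*(-3 + (-10 + 5)²))) = 1/(-86*1/669 + (3 - 5 - 1*(-5)² - 23*(-5) - 1*(-23)*(-3 + (-5)²))) = 1/(-86/669 + (3 - 5 - 1*25 + 115 - 1*(-23)*(-3 + 25))) = 1/(-86/669 + (3 - 5 - 25 + 115 - 1*(-23)*22)) = 1/(-86/669 + (3 - 5 - 25 + 115 + 506)) = 1/(-86/669 + 594) = 1/(397300/669) = 669/397300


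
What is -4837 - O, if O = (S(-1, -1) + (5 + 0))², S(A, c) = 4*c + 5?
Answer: -4873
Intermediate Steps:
S(A, c) = 5 + 4*c
O = 36 (O = ((5 + 4*(-1)) + (5 + 0))² = ((5 - 4) + 5)² = (1 + 5)² = 6² = 36)
-4837 - O = -4837 - 1*36 = -4837 - 36 = -4873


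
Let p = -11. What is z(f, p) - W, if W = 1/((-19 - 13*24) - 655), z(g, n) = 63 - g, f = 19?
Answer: 43385/986 ≈ 44.001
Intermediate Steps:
W = -1/986 (W = 1/((-19 - 312) - 655) = 1/(-331 - 655) = 1/(-986) = -1/986 ≈ -0.0010142)
z(f, p) - W = (63 - 1*19) - 1*(-1/986) = (63 - 19) + 1/986 = 44 + 1/986 = 43385/986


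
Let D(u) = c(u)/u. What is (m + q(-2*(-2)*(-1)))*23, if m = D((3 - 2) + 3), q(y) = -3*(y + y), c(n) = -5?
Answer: 2093/4 ≈ 523.25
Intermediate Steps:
D(u) = -5/u
q(y) = -6*y
m = -5/4 (m = -5/((3 - 2) + 3) = -5/(1 + 3) = -5/4 ≈ -1.2500)
(m + q(-2*(-2)*(-1)))*23 = (-5/4 - 6*(-2*(-2))*(-1))*23 = (-5/4 - 24*(-1))*23 = (-5/4 - 6*(-4))*23 = (-5/4 + 24)*23 = (91/4)*23 = 2093/4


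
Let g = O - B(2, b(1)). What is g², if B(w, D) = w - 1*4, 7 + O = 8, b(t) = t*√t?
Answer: 9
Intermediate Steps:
b(t) = t^(3/2)
O = 1 (O = -7 + 8 = 1)
B(w, D) = -4 + w (B(w, D) = w - 4 = -4 + w)
g = 3 (g = 1 - (-4 + 2) = 1 - 1*(-2) = 1 + 2 = 3)
g² = 3² = 9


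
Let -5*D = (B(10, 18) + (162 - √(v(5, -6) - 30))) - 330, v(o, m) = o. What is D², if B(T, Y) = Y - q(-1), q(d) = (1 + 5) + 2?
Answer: 24939/25 + 316*I/5 ≈ 997.56 + 63.2*I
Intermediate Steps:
q(d) = 8 (q(d) = 6 + 2 = 8)
B(T, Y) = -8 + Y (B(T, Y) = Y - 1*8 = Y - 8 = -8 + Y)
D = 158/5 + I (D = -(((-8 + 18) + (162 - √(5 - 30))) - 330)/5 = -((10 + (162 - √(-25))) - 330)/5 = -((10 + (162 - 5*I)) - 330)/5 = -((172 - 5*I) - 330)/5 = -(-158 - 5*I)/5 = 158/5 + I ≈ 31.6 + 1.0*I)
D² = (158/5 + I)²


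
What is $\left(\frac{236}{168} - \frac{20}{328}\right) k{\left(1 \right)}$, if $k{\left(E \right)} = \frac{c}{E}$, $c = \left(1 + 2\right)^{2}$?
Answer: $\frac{3471}{287} \approx 12.094$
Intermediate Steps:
$c = 9$ ($c = 3^{2} = 9$)
$k{\left(E \right)} = \frac{9}{E}$
$\left(\frac{236}{168} - \frac{20}{328}\right) k{\left(1 \right)} = \left(\frac{236}{168} - \frac{20}{328}\right) \frac{9}{1} = \left(236 \cdot \frac{1}{168} - \frac{5}{82}\right) 9 \cdot 1 = \left(\frac{59}{42} - \frac{5}{82}\right) 9 = \frac{1157}{861} \cdot 9 = \frac{3471}{287}$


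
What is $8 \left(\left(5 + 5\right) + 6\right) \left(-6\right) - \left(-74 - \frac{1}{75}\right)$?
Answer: $- \frac{52049}{75} \approx -693.99$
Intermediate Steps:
$8 \left(\left(5 + 5\right) + 6\right) \left(-6\right) - \left(-74 - \frac{1}{75}\right) = 8 \left(10 + 6\right) \left(-6\right) - \left(-74 - \frac{1}{75}\right) = 8 \cdot 16 \left(-6\right) - \left(-74 - \frac{1}{75}\right) = 128 \left(-6\right) - - \frac{5551}{75} = -768 + \frac{5551}{75} = - \frac{52049}{75}$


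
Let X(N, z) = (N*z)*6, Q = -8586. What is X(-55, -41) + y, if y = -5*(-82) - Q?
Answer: 22526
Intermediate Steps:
X(N, z) = 6*N*z
y = 8996 (y = -5*(-82) - 1*(-8586) = 410 + 8586 = 8996)
X(-55, -41) + y = 6*(-55)*(-41) + 8996 = 13530 + 8996 = 22526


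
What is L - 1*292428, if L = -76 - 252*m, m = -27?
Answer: -285700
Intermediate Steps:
L = 6728 (L = -76 - 252*(-27) = -76 + 6804 = 6728)
L - 1*292428 = 6728 - 1*292428 = 6728 - 292428 = -285700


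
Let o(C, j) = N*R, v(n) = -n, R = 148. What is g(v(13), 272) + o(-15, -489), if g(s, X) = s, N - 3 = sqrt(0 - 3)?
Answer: 431 + 148*I*sqrt(3) ≈ 431.0 + 256.34*I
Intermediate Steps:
N = 3 + I*sqrt(3) (N = 3 + sqrt(0 - 3) = 3 + sqrt(-3) = 3 + I*sqrt(3) ≈ 3.0 + 1.732*I)
o(C, j) = 444 + 148*I*sqrt(3) (o(C, j) = (3 + I*sqrt(3))*148 = 444 + 148*I*sqrt(3))
g(v(13), 272) + o(-15, -489) = -1*13 + (444 + 148*I*sqrt(3)) = -13 + (444 + 148*I*sqrt(3)) = 431 + 148*I*sqrt(3)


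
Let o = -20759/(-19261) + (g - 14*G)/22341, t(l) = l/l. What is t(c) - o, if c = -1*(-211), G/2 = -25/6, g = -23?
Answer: -9619345/117357273 ≈ -0.081966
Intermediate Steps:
G = -25/3 (G = 2*(-25/6) = -25/3 ≈ -8.3333)
c = 211
t(l) = 1
o = 126976618/117357273 (o = -20759/(-19261) + (-23 - 14*(-25/3))/22341 = -20759*(-1/19261) + (-23 + 350/3)*(1/22341) = 20759/19261 + (281/3)*(1/22341) = 20759/19261 + 281/67023 = 126976618/117357273 ≈ 1.0820)
t(c) - o = 1 - 1*126976618/117357273 = 1 - 126976618/117357273 = -9619345/117357273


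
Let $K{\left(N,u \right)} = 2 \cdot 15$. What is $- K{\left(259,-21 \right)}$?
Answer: $-30$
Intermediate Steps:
$K{\left(N,u \right)} = 30$
$- K{\left(259,-21 \right)} = \left(-1\right) 30 = -30$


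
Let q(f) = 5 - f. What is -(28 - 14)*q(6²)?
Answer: 434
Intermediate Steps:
-(28 - 14)*q(6²) = -(28 - 14)*(5 - 1*6²) = -14*(5 - 1*36) = -14*(5 - 36) = -14*(-31) = -1*(-434) = 434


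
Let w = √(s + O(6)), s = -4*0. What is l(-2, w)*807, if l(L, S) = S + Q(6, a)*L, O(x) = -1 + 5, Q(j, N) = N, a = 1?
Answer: 0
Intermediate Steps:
s = 0
O(x) = 4
w = 2 (w = √(0 + 4) = √4 = 2)
l(L, S) = L + S (l(L, S) = S + 1*L = S + L = L + S)
l(-2, w)*807 = (-2 + 2)*807 = 0*807 = 0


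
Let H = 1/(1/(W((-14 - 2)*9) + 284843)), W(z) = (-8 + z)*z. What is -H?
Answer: -306731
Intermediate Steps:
W(z) = z*(-8 + z)
H = 306731 (H = 1/(1/(((-14 - 2)*9)*(-8 + (-14 - 2)*9) + 284843)) = 1/(1/((-16*9)*(-8 - 16*9) + 284843)) = 1/(1/(-144*(-8 - 144) + 284843)) = 1/(1/(-144*(-152) + 284843)) = 1/(1/(21888 + 284843)) = 1/(1/306731) = 306731)
-H = -1*306731 = -306731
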